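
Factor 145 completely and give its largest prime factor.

145 = 5 · 29
29 is prime.
So 145 = 5 · 29; the largest prime factor is 29.

29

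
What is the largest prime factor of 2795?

43

2795 = 5 · 559
559 = 13 · 43
43 is prime.
So 2795 = 5 · 13 · 43; the largest prime factor is 43.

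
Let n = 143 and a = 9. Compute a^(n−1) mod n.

48

9^1 ≡ 9 (mod 143)
9^2 ≡ 9^2 = 81 ≡ 81 (mod 143)
9^4 ≡ 81^2 = 6561 ≡ 126 (mod 143)
9^8 ≡ 126^2 = 15876 ≡ 3 (mod 143)
9^16 ≡ 3^2 = 9 ≡ 9 (mod 143)
9^32 ≡ 9^2 = 81 ≡ 81 (mod 143)
9^64 ≡ 81^2 = 6561 ≡ 126 (mod 143)
9^128 ≡ 126^2 = 15876 ≡ 3 (mod 143)
142 = 128 + 8 + 4 + 2 in binary powers of 2.
So 9^142 ≡ 3 · 3 · 126 · 81 ≡ 48 (mod 143).
Since 48 ≠ 1, base 9 is a Fermat witness: 143 is composite.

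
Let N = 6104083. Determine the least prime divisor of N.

71

6104083 is odd.
Digit sum 22, not divisible by 3.
Ends in 3: not divisible by 5.
7: 6104083 = 7·872011 + 6
11: 6104083 = 11·554916 + 7
13: 6104083 = 13·469544 + 11
17: 6104083 = 17·359063 + 12
19: 6104083 = 19·321267 + 10
23: 6104083 = 23·265394 + 21
29: 6104083 = 29·210485 + 18
31: 6104083 = 31·196905 + 28
37: 6104083 = 37·164975 + 8
41: 6104083 = 41·148880 + 3
43: 6104083 = 43·141955 + 18
47: 6104083 = 47·129874 + 5
53: 6104083 = 53·115171 + 20
59: 6104083 = 59·103459 + 2
61: 6104083 = 61·100066 + 57
67: 6104083 = 67·91105 + 48
71: 6104083 = 71·85973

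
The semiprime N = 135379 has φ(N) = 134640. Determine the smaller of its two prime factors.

331

φ(n) = (p−1)(q−1) = n − (p+q) + 1, so p + q = 135379 − 134640 + 1 = 740.
p and q are the roots of t² − 740t + 135379 = 0.
Discriminant: 740² − 4·135379 = 547600 − 541516 = 6084; √6084 = 78.
q = (740 − 78)/2 = 331, p = (740 + 78)/2 = 409.
Check: 331 · 409 = 135379.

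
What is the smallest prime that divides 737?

11

737 is odd.
Digit sum 17, not divisible by 3.
Ends in 7: not divisible by 5.
7: 737 = 7·105 + 2
11: 737 = 11·67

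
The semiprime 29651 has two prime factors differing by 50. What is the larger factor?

199

Since p = q + 50, we have 29651 = q(q + 50), so q² + 50q − 29651 = 0.
Discriminant: 50² + 4·29651 = 2500 + 118604 = 121104; √121104 = 348.
q = (−50 + 348)/2 = 149, and p = q + 50 = 199.
Check: 149 · 199 = 29651.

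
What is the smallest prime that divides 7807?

37

7807 is odd.
Digit sum 22, not divisible by 3.
Ends in 7: not divisible by 5.
7: 7807 = 7·1115 + 2
11: 7807 = 11·709 + 8
13: 7807 = 13·600 + 7
17: 7807 = 17·459 + 4
19: 7807 = 19·410 + 17
23: 7807 = 23·339 + 10
29: 7807 = 29·269 + 6
31: 7807 = 31·251 + 26
37: 7807 = 37·211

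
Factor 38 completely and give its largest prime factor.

38 = 2 · 19
19 is prime.
So 38 = 2 · 19; the largest prime factor is 19.

19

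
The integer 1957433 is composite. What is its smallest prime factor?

31

1957433 is odd.
Digit sum 32, not divisible by 3.
Ends in 3: not divisible by 5.
7: 1957433 = 7·279633 + 2
11: 1957433 = 11·177948 + 5
13: 1957433 = 13·150571 + 10
17: 1957433 = 17·115143 + 2
19: 1957433 = 19·103022 + 15
23: 1957433 = 23·85105 + 18
29: 1957433 = 29·67497 + 20
31: 1957433 = 31·63143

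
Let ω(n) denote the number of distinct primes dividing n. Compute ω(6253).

6253 = 13^2 · 37
6253 = 13^2 · 37, which has 2 distinct prime factors.

2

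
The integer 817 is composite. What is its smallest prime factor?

19

817 is odd.
Digit sum 16, not divisible by 3.
Ends in 7: not divisible by 5.
7: 817 = 7·116 + 5
11: 817 = 11·74 + 3
13: 817 = 13·62 + 11
17: 817 = 17·48 + 1
19: 817 = 19·43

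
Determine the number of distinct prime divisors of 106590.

106590 = 2 · 53295
53295 = 3 · 17765
17765 = 5 · 3553
3553 = 11 · 323
323 = 17 · 19
106590 = 2 · 3 · 5 · 11 · 17 · 19, which has 6 distinct prime factors.

6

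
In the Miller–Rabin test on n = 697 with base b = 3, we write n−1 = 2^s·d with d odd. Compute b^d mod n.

697 − 1 = 696 = 2^3 · 87, so d = 87.
3^1 ≡ 3 (mod 697)
3^2 ≡ 3^2 = 9 ≡ 9 (mod 697)
3^4 ≡ 9^2 = 81 ≡ 81 (mod 697)
3^8 ≡ 81^2 = 6561 ≡ 288 (mod 697)
3^16 ≡ 288^2 = 82944 ≡ 1 (mod 697)
3^32 ≡ 1^2 = 1 ≡ 1 (mod 697)
3^64 ≡ 1^2 = 1 ≡ 1 (mod 697)
87 = 64 + 16 + 4 + 2 + 1 in binary powers of 2.
So 3^87 ≡ 1 · 1 · 81 · 9 · 3 ≡ 96 (mod 697).
Squaring chain: 96 → 155 → 327; never reaches −1, so base 3 is a Miller–Rabin witness that 697 is composite.

96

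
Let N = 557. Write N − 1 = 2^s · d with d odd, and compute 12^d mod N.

118

557 − 1 = 556 = 2^2 · 139, so d = 139.
12^1 ≡ 12 (mod 557)
12^2 ≡ 12^2 = 144 ≡ 144 (mod 557)
12^4 ≡ 144^2 = 20736 ≡ 127 (mod 557)
12^8 ≡ 127^2 = 16129 ≡ 533 (mod 557)
12^16 ≡ 533^2 = 284089 ≡ 19 (mod 557)
12^32 ≡ 19^2 = 361 ≡ 361 (mod 557)
12^64 ≡ 361^2 = 130321 ≡ 540 (mod 557)
12^128 ≡ 540^2 = 291600 ≡ 289 (mod 557)
139 = 128 + 8 + 2 + 1 in binary powers of 2.
So 12^139 ≡ 289 · 533 · 144 · 12 ≡ 118 (mod 557).
Squaring chain: 118 → 556; reaches −1, so base 12 does not prove 557 composite.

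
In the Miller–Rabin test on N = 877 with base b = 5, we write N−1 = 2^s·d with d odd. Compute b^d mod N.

877 − 1 = 876 = 2^2 · 219, so d = 219.
5^1 ≡ 5 (mod 877)
5^2 ≡ 5^2 = 25 ≡ 25 (mod 877)
5^4 ≡ 25^2 = 625 ≡ 625 (mod 877)
5^8 ≡ 625^2 = 390625 ≡ 360 (mod 877)
5^16 ≡ 360^2 = 129600 ≡ 681 (mod 877)
5^32 ≡ 681^2 = 463761 ≡ 705 (mod 877)
5^64 ≡ 705^2 = 497025 ≡ 643 (mod 877)
5^128 ≡ 643^2 = 413449 ≡ 382 (mod 877)
219 = 128 + 64 + 16 + 8 + 2 + 1 in binary powers of 2.
So 5^219 ≡ 382 · 643 · 681 · 360 · 25 · 5 ≡ 151 (mod 877).
Squaring chain: 151 → 876; reaches −1, so base 5 does not prove 877 composite.

151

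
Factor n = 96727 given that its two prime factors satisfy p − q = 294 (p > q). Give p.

491

Since p = q + 294, we have 96727 = q(q + 294), so q² + 294q − 96727 = 0.
Discriminant: 294² + 4·96727 = 86436 + 386908 = 473344; √473344 = 688.
q = (−294 + 688)/2 = 197, and p = q + 294 = 491.
Check: 197 · 491 = 96727.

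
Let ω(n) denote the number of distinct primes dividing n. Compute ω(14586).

14586 = 2 · 7293
7293 = 3 · 2431
2431 = 11 · 221
221 = 13 · 17
14586 = 2 · 3 · 11 · 13 · 17, which has 5 distinct prime factors.

5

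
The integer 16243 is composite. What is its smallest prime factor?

16243 is odd.
Digit sum 16, not divisible by 3.
Ends in 3: not divisible by 5.
7: 16243 = 7·2320 + 3
11: 16243 = 11·1476 + 7
13: 16243 = 13·1249 + 6
17: 16243 = 17·955 + 8
19: 16243 = 19·854 + 17
23: 16243 = 23·706 + 5
29: 16243 = 29·560 + 3
31: 16243 = 31·523 + 30
37: 16243 = 37·439

37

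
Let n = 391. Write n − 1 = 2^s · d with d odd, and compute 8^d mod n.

391 − 1 = 390 = 2^1 · 195, so d = 195.
8^1 ≡ 8 (mod 391)
8^2 ≡ 8^2 = 64 ≡ 64 (mod 391)
8^4 ≡ 64^2 = 4096 ≡ 186 (mod 391)
8^8 ≡ 186^2 = 34596 ≡ 188 (mod 391)
8^16 ≡ 188^2 = 35344 ≡ 154 (mod 391)
8^32 ≡ 154^2 = 23716 ≡ 256 (mod 391)
8^64 ≡ 256^2 = 65536 ≡ 239 (mod 391)
8^128 ≡ 239^2 = 57121 ≡ 35 (mod 391)
195 = 128 + 64 + 2 + 1 in binary powers of 2.
So 8^195 ≡ 35 · 239 · 64 · 8 ≡ 257 (mod 391).
Squaring chain: 257; never reaches −1, so base 8 is a Miller–Rabin witness that 391 is composite.

257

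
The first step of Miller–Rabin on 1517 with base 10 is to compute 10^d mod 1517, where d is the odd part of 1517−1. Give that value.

898

1517 − 1 = 1516 = 2^2 · 379, so d = 379.
10^1 ≡ 10 (mod 1517)
10^2 ≡ 10^2 = 100 ≡ 100 (mod 1517)
10^4 ≡ 100^2 = 10000 ≡ 898 (mod 1517)
10^8 ≡ 898^2 = 806404 ≡ 877 (mod 1517)
10^16 ≡ 877^2 = 769129 ≡ 10 (mod 1517)
10^32 ≡ 10^2 = 100 ≡ 100 (mod 1517)
10^64 ≡ 100^2 = 10000 ≡ 898 (mod 1517)
10^128 ≡ 898^2 = 806404 ≡ 877 (mod 1517)
10^256 ≡ 877^2 = 769129 ≡ 10 (mod 1517)
379 = 256 + 64 + 32 + 16 + 8 + 2 + 1 in binary powers of 2.
So 10^379 ≡ 10 · 898 · 100 · 10 · 877 · 100 · 10 ≡ 898 (mod 1517).
Squaring chain: 898 → 877; never reaches −1, so base 10 is a Miller–Rabin witness that 1517 is composite.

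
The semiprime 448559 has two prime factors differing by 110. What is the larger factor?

727

Since p = q + 110, we have 448559 = q(q + 110), so q² + 110q − 448559 = 0.
Discriminant: 110² + 4·448559 = 12100 + 1794236 = 1806336; √1806336 = 1344.
q = (−110 + 1344)/2 = 617, and p = q + 110 = 727.
Check: 617 · 727 = 448559.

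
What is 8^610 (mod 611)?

155

8^1 ≡ 8 (mod 611)
8^2 ≡ 8^2 = 64 ≡ 64 (mod 611)
8^4 ≡ 64^2 = 4096 ≡ 430 (mod 611)
8^8 ≡ 430^2 = 184900 ≡ 378 (mod 611)
8^16 ≡ 378^2 = 142884 ≡ 521 (mod 611)
8^32 ≡ 521^2 = 271441 ≡ 157 (mod 611)
8^64 ≡ 157^2 = 24649 ≡ 209 (mod 611)
8^128 ≡ 209^2 = 43681 ≡ 300 (mod 611)
8^256 ≡ 300^2 = 90000 ≡ 183 (mod 611)
8^512 ≡ 183^2 = 33489 ≡ 495 (mod 611)
610 = 512 + 64 + 32 + 2 in binary powers of 2.
So 8^610 ≡ 495 · 209 · 157 · 64 ≡ 155 (mod 611).
Since 155 ≠ 1, base 8 is a Fermat witness: 611 is composite.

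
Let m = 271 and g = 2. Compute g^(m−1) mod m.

2^1 ≡ 2 (mod 271)
2^2 ≡ 2^2 = 4 ≡ 4 (mod 271)
2^4 ≡ 4^2 = 16 ≡ 16 (mod 271)
2^8 ≡ 16^2 = 256 ≡ 256 (mod 271)
2^16 ≡ 256^2 = 65536 ≡ 225 (mod 271)
2^32 ≡ 225^2 = 50625 ≡ 219 (mod 271)
2^64 ≡ 219^2 = 47961 ≡ 265 (mod 271)
2^128 ≡ 265^2 = 70225 ≡ 36 (mod 271)
2^256 ≡ 36^2 = 1296 ≡ 212 (mod 271)
270 = 256 + 8 + 4 + 2 in binary powers of 2.
So 2^270 ≡ 212 · 256 · 16 · 4 ≡ 1 (mod 271).
Since the result is 1, base 2 gives no evidence that 271 is composite.

1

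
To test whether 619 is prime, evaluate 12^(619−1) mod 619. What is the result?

1

12^1 ≡ 12 (mod 619)
12^2 ≡ 12^2 = 144 ≡ 144 (mod 619)
12^4 ≡ 144^2 = 20736 ≡ 309 (mod 619)
12^8 ≡ 309^2 = 95481 ≡ 155 (mod 619)
12^16 ≡ 155^2 = 24025 ≡ 503 (mod 619)
12^32 ≡ 503^2 = 253009 ≡ 457 (mod 619)
12^64 ≡ 457^2 = 208849 ≡ 246 (mod 619)
12^128 ≡ 246^2 = 60516 ≡ 473 (mod 619)
12^256 ≡ 473^2 = 223729 ≡ 270 (mod 619)
12^512 ≡ 270^2 = 72900 ≡ 477 (mod 619)
618 = 512 + 64 + 32 + 8 + 2 in binary powers of 2.
So 12^618 ≡ 477 · 246 · 457 · 155 · 144 ≡ 1 (mod 619).
Since the result is 1, base 12 gives no evidence that 619 is composite.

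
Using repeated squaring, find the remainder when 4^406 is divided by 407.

70

4^1 ≡ 4 (mod 407)
4^2 ≡ 4^2 = 16 ≡ 16 (mod 407)
4^4 ≡ 16^2 = 256 ≡ 256 (mod 407)
4^8 ≡ 256^2 = 65536 ≡ 9 (mod 407)
4^16 ≡ 9^2 = 81 ≡ 81 (mod 407)
4^32 ≡ 81^2 = 6561 ≡ 49 (mod 407)
4^64 ≡ 49^2 = 2401 ≡ 366 (mod 407)
4^128 ≡ 366^2 = 133956 ≡ 53 (mod 407)
4^256 ≡ 53^2 = 2809 ≡ 367 (mod 407)
406 = 256 + 128 + 16 + 4 + 2 in binary powers of 2.
So 4^406 ≡ 367 · 53 · 81 · 256 · 16 ≡ 70 (mod 407).
Since 70 ≠ 1, base 4 is a Fermat witness: 407 is composite.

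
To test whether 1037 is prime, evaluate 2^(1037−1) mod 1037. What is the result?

815

2^1 ≡ 2 (mod 1037)
2^2 ≡ 2^2 = 4 ≡ 4 (mod 1037)
2^4 ≡ 4^2 = 16 ≡ 16 (mod 1037)
2^8 ≡ 16^2 = 256 ≡ 256 (mod 1037)
2^16 ≡ 256^2 = 65536 ≡ 205 (mod 1037)
2^32 ≡ 205^2 = 42025 ≡ 545 (mod 1037)
2^64 ≡ 545^2 = 297025 ≡ 443 (mod 1037)
2^128 ≡ 443^2 = 196249 ≡ 256 (mod 1037)
2^256 ≡ 256^2 = 65536 ≡ 205 (mod 1037)
2^512 ≡ 205^2 = 42025 ≡ 545 (mod 1037)
2^1024 ≡ 545^2 = 297025 ≡ 443 (mod 1037)
1036 = 1024 + 8 + 4 in binary powers of 2.
So 2^1036 ≡ 443 · 256 · 16 ≡ 815 (mod 1037).
Since 815 ≠ 1, base 2 is a Fermat witness: 1037 is composite.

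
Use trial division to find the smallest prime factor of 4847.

37

4847 is odd.
Digit sum 23, not divisible by 3.
Ends in 7: not divisible by 5.
7: 4847 = 7·692 + 3
11: 4847 = 11·440 + 7
13: 4847 = 13·372 + 11
17: 4847 = 17·285 + 2
19: 4847 = 19·255 + 2
23: 4847 = 23·210 + 17
29: 4847 = 29·167 + 4
31: 4847 = 31·156 + 11
37: 4847 = 37·131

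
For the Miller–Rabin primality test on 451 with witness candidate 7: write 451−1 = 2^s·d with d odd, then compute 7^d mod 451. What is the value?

208

451 − 1 = 450 = 2^1 · 225, so d = 225.
7^1 ≡ 7 (mod 451)
7^2 ≡ 7^2 = 49 ≡ 49 (mod 451)
7^4 ≡ 49^2 = 2401 ≡ 146 (mod 451)
7^8 ≡ 146^2 = 21316 ≡ 119 (mod 451)
7^16 ≡ 119^2 = 14161 ≡ 180 (mod 451)
7^32 ≡ 180^2 = 32400 ≡ 379 (mod 451)
7^64 ≡ 379^2 = 143641 ≡ 223 (mod 451)
7^128 ≡ 223^2 = 49729 ≡ 119 (mod 451)
225 = 128 + 64 + 32 + 1 in binary powers of 2.
So 7^225 ≡ 119 · 223 · 379 · 7 ≡ 208 (mod 451).
Squaring chain: 208; never reaches −1, so base 7 is a Miller–Rabin witness that 451 is composite.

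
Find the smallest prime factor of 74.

74 is even: 2 divides it.

2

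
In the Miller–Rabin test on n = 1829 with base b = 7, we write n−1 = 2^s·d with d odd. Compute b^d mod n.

989

1829 − 1 = 1828 = 2^2 · 457, so d = 457.
7^1 ≡ 7 (mod 1829)
7^2 ≡ 7^2 = 49 ≡ 49 (mod 1829)
7^4 ≡ 49^2 = 2401 ≡ 572 (mod 1829)
7^8 ≡ 572^2 = 327184 ≡ 1622 (mod 1829)
7^16 ≡ 1622^2 = 2630884 ≡ 782 (mod 1829)
7^32 ≡ 782^2 = 611524 ≡ 638 (mod 1829)
7^64 ≡ 638^2 = 407044 ≡ 1006 (mod 1829)
7^128 ≡ 1006^2 = 1012036 ≡ 599 (mod 1829)
7^256 ≡ 599^2 = 358801 ≡ 317 (mod 1829)
457 = 256 + 128 + 64 + 8 + 1 in binary powers of 2.
So 7^457 ≡ 317 · 599 · 1006 · 1622 · 7 ≡ 989 (mod 1829).
Squaring chain: 989 → 1435; never reaches −1, so base 7 is a Miller–Rabin witness that 1829 is composite.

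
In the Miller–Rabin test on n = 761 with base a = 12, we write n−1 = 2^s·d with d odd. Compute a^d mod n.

626

761 − 1 = 760 = 2^3 · 95, so d = 95.
12^1 ≡ 12 (mod 761)
12^2 ≡ 12^2 = 144 ≡ 144 (mod 761)
12^4 ≡ 144^2 = 20736 ≡ 189 (mod 761)
12^8 ≡ 189^2 = 35721 ≡ 715 (mod 761)
12^16 ≡ 715^2 = 511225 ≡ 594 (mod 761)
12^32 ≡ 594^2 = 352836 ≡ 493 (mod 761)
12^64 ≡ 493^2 = 243049 ≡ 290 (mod 761)
95 = 64 + 16 + 8 + 4 + 2 + 1 in binary powers of 2.
So 12^95 ≡ 290 · 594 · 715 · 189 · 144 · 12 ≡ 626 (mod 761).
Squaring chain: 626 → 722 → 760; reaches −1, so base 12 does not prove 761 composite.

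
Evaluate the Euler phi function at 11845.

Factor: 11845 = 5 · 23 · 103.
φ(11845) = (5−1) · (23−1) · (103−1) = 4 · 22 · 102 = 8976.

8976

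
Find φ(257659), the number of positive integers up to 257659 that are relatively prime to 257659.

Factor: 257659 = 19 · 71 · 191.
φ(257659) = (19−1) · (71−1) · (191−1) = 18 · 70 · 190 = 239400.

239400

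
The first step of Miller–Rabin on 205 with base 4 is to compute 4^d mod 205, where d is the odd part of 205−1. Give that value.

4

205 − 1 = 204 = 2^2 · 51, so d = 51.
4^1 ≡ 4 (mod 205)
4^2 ≡ 4^2 = 16 ≡ 16 (mod 205)
4^4 ≡ 16^2 = 256 ≡ 51 (mod 205)
4^8 ≡ 51^2 = 2601 ≡ 141 (mod 205)
4^16 ≡ 141^2 = 19881 ≡ 201 (mod 205)
4^32 ≡ 201^2 = 40401 ≡ 16 (mod 205)
51 = 32 + 16 + 2 + 1 in binary powers of 2.
So 4^51 ≡ 16 · 201 · 16 · 4 ≡ 4 (mod 205).
Squaring chain: 4 → 16; never reaches −1, so base 4 is a Miller–Rabin witness that 205 is composite.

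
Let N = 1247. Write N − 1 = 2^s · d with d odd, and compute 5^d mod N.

1247 − 1 = 1246 = 2^1 · 623, so d = 623.
5^1 ≡ 5 (mod 1247)
5^2 ≡ 5^2 = 25 ≡ 25 (mod 1247)
5^4 ≡ 25^2 = 625 ≡ 625 (mod 1247)
5^8 ≡ 625^2 = 390625 ≡ 314 (mod 1247)
5^16 ≡ 314^2 = 98596 ≡ 83 (mod 1247)
5^32 ≡ 83^2 = 6889 ≡ 654 (mod 1247)
5^64 ≡ 654^2 = 427716 ≡ 1242 (mod 1247)
5^128 ≡ 1242^2 = 1542564 ≡ 25 (mod 1247)
5^256 ≡ 25^2 = 625 ≡ 625 (mod 1247)
5^512 ≡ 625^2 = 390625 ≡ 314 (mod 1247)
623 = 512 + 64 + 32 + 8 + 4 + 2 + 1 in binary powers of 2.
So 5^623 ≡ 314 · 1242 · 654 · 314 · 625 · 25 · 5 ≡ 695 (mod 1247).
Squaring chain: 695; never reaches −1, so base 5 is a Miller–Rabin witness that 1247 is composite.

695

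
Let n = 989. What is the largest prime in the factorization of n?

989 = 23 · 43
43 is prime.
So 989 = 23 · 43; the largest prime factor is 43.

43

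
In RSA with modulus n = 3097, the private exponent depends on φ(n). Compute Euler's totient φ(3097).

2916

Factor: 3097 = 19 · 163.
φ(3097) = (19−1) · (163−1) = 18 · 162 = 2916.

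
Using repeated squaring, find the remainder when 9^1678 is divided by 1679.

9^1 ≡ 9 (mod 1679)
9^2 ≡ 9^2 = 81 ≡ 81 (mod 1679)
9^4 ≡ 81^2 = 6561 ≡ 1524 (mod 1679)
9^8 ≡ 1524^2 = 2322576 ≡ 519 (mod 1679)
9^16 ≡ 519^2 = 269361 ≡ 721 (mod 1679)
9^32 ≡ 721^2 = 519841 ≡ 1030 (mod 1679)
9^64 ≡ 1030^2 = 1060900 ≡ 1451 (mod 1679)
9^128 ≡ 1451^2 = 2105401 ≡ 1614 (mod 1679)
9^256 ≡ 1614^2 = 2604996 ≡ 867 (mod 1679)
9^512 ≡ 867^2 = 751689 ≡ 1176 (mod 1679)
9^1024 ≡ 1176^2 = 1382976 ≡ 1159 (mod 1679)
1678 = 1024 + 512 + 128 + 8 + 4 + 2 in binary powers of 2.
So 9^1678 ≡ 1159 · 1176 · 1614 · 519 · 1524 · 81 ≡ 210 (mod 1679).
Since 210 ≠ 1, base 9 is a Fermat witness: 1679 is composite.

210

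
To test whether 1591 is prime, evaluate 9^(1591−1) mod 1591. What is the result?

269

9^1 ≡ 9 (mod 1591)
9^2 ≡ 9^2 = 81 ≡ 81 (mod 1591)
9^4 ≡ 81^2 = 6561 ≡ 197 (mod 1591)
9^8 ≡ 197^2 = 38809 ≡ 625 (mod 1591)
9^16 ≡ 625^2 = 390625 ≡ 830 (mod 1591)
9^32 ≡ 830^2 = 688900 ≡ 1588 (mod 1591)
9^64 ≡ 1588^2 = 2521744 ≡ 9 (mod 1591)
9^128 ≡ 9^2 = 81 ≡ 81 (mod 1591)
9^256 ≡ 81^2 = 6561 ≡ 197 (mod 1591)
9^512 ≡ 197^2 = 38809 ≡ 625 (mod 1591)
9^1024 ≡ 625^2 = 390625 ≡ 830 (mod 1591)
1590 = 1024 + 512 + 32 + 16 + 4 + 2 in binary powers of 2.
So 9^1590 ≡ 830 · 625 · 1588 · 830 · 197 · 81 ≡ 269 (mod 1591).
Since 269 ≠ 1, base 9 is a Fermat witness: 1591 is composite.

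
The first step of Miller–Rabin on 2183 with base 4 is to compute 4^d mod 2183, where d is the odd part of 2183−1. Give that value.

2183 − 1 = 2182 = 2^1 · 1091, so d = 1091.
4^1 ≡ 4 (mod 2183)
4^2 ≡ 4^2 = 16 ≡ 16 (mod 2183)
4^4 ≡ 16^2 = 256 ≡ 256 (mod 2183)
4^8 ≡ 256^2 = 65536 ≡ 46 (mod 2183)
4^16 ≡ 46^2 = 2116 ≡ 2116 (mod 2183)
4^32 ≡ 2116^2 = 4477456 ≡ 123 (mod 2183)
4^64 ≡ 123^2 = 15129 ≡ 2031 (mod 2183)
4^128 ≡ 2031^2 = 4124961 ≡ 1274 (mod 2183)
4^256 ≡ 1274^2 = 1623076 ≡ 1107 (mod 2183)
4^512 ≡ 1107^2 = 1225449 ≡ 786 (mod 2183)
4^1024 ≡ 786^2 = 617796 ≡ 7 (mod 2183)
1091 = 1024 + 64 + 2 + 1 in binary powers of 2.
So 4^1091 ≡ 7 · 2031 · 16 · 4 ≡ 1760 (mod 2183).
Squaring chain: 1760; never reaches −1, so base 4 is a Miller–Rabin witness that 2183 is composite.

1760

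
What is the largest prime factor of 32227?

32227 = 13 · 2479
2479 = 37 · 67
67 is prime.
So 32227 = 13 · 37 · 67; the largest prime factor is 67.

67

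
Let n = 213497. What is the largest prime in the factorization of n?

97

213497 = 31 · 6887
6887 = 71 · 97
97 is prime.
So 213497 = 31 · 71 · 97; the largest prime factor is 97.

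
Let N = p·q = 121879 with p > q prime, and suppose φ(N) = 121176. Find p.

397

φ(n) = (p−1)(q−1) = n − (p+q) + 1, so p + q = 121879 − 121176 + 1 = 704.
p and q are the roots of t² − 704t + 121879 = 0.
Discriminant: 704² − 4·121879 = 495616 − 487516 = 8100; √8100 = 90.
q = (704 − 90)/2 = 307, p = (704 + 90)/2 = 397.
Check: 307 · 397 = 121879.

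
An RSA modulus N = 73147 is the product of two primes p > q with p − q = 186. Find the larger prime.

379

Since p = q + 186, we have 73147 = q(q + 186), so q² + 186q − 73147 = 0.
Discriminant: 186² + 4·73147 = 34596 + 292588 = 327184; √327184 = 572.
q = (−186 + 572)/2 = 193, and p = q + 186 = 379.
Check: 193 · 379 = 73147.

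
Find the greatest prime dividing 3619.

3619 = 7 · 517
517 = 11 · 47
47 is prime.
So 3619 = 7 · 11 · 47; the largest prime factor is 47.

47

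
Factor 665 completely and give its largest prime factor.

665 = 5 · 133
133 = 7 · 19
19 is prime.
So 665 = 5 · 7 · 19; the largest prime factor is 19.

19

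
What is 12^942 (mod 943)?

430

12^1 ≡ 12 (mod 943)
12^2 ≡ 12^2 = 144 ≡ 144 (mod 943)
12^4 ≡ 144^2 = 20736 ≡ 933 (mod 943)
12^8 ≡ 933^2 = 870489 ≡ 100 (mod 943)
12^16 ≡ 100^2 = 10000 ≡ 570 (mod 943)
12^32 ≡ 570^2 = 324900 ≡ 508 (mod 943)
12^64 ≡ 508^2 = 258064 ≡ 625 (mod 943)
12^128 ≡ 625^2 = 390625 ≡ 223 (mod 943)
12^256 ≡ 223^2 = 49729 ≡ 693 (mod 943)
12^512 ≡ 693^2 = 480249 ≡ 262 (mod 943)
942 = 512 + 256 + 128 + 32 + 8 + 4 + 2 in binary powers of 2.
So 12^942 ≡ 262 · 693 · 223 · 508 · 100 · 933 · 144 ≡ 430 (mod 943).
Since 430 ≠ 1, base 12 is a Fermat witness: 943 is composite.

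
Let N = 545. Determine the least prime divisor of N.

5

545 is odd.
Digit sum 14, not divisible by 3.
Ends in 5: divisible by 5.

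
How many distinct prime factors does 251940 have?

6

251940 = 2^2 · 62985
62985 = 3 · 20995
20995 = 5 · 4199
4199 = 13 · 323
323 = 17 · 19
251940 = 2^2 · 3 · 5 · 13 · 17 · 19, which has 6 distinct prime factors.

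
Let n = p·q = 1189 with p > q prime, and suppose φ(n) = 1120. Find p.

φ(n) = (p−1)(q−1) = n − (p+q) + 1, so p + q = 1189 − 1120 + 1 = 70.
p and q are the roots of t² − 70t + 1189 = 0.
Discriminant: 70² − 4·1189 = 4900 − 4756 = 144; √144 = 12.
q = (70 − 12)/2 = 29, p = (70 + 12)/2 = 41.
Check: 29 · 41 = 1189.

41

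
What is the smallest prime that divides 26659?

53

26659 is odd.
Digit sum 28, not divisible by 3.
Ends in 9: not divisible by 5.
7: 26659 = 7·3808 + 3
11: 26659 = 11·2423 + 6
13: 26659 = 13·2050 + 9
17: 26659 = 17·1568 + 3
19: 26659 = 19·1403 + 2
23: 26659 = 23·1159 + 2
29: 26659 = 29·919 + 8
31: 26659 = 31·859 + 30
37: 26659 = 37·720 + 19
41: 26659 = 41·650 + 9
43: 26659 = 43·619 + 42
47: 26659 = 47·567 + 10
53: 26659 = 53·503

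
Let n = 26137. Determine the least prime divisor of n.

26137 is odd.
Digit sum 19, not divisible by 3.
Ends in 7: not divisible by 5.
7: 26137 = 7·3733 + 6
11: 26137 = 11·2376 + 1
13: 26137 = 13·2010 + 7
17: 26137 = 17·1537 + 8
19: 26137 = 19·1375 + 12
23: 26137 = 23·1136 + 9
29: 26137 = 29·901 + 8
31: 26137 = 31·843 + 4
37: 26137 = 37·706 + 15
41: 26137 = 41·637 + 20
43: 26137 = 43·607 + 36
47: 26137 = 47·556 + 5
53: 26137 = 53·493 + 8
59: 26137 = 59·443

59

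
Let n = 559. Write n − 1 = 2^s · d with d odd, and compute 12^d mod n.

559 − 1 = 558 = 2^1 · 279, so d = 279.
12^1 ≡ 12 (mod 559)
12^2 ≡ 12^2 = 144 ≡ 144 (mod 559)
12^4 ≡ 144^2 = 20736 ≡ 53 (mod 559)
12^8 ≡ 53^2 = 2809 ≡ 14 (mod 559)
12^16 ≡ 14^2 = 196 ≡ 196 (mod 559)
12^32 ≡ 196^2 = 38416 ≡ 404 (mod 559)
12^64 ≡ 404^2 = 163216 ≡ 547 (mod 559)
12^128 ≡ 547^2 = 299209 ≡ 144 (mod 559)
12^256 ≡ 144^2 = 20736 ≡ 53 (mod 559)
279 = 256 + 16 + 4 + 2 + 1 in binary powers of 2.
So 12^279 ≡ 53 · 196 · 53 · 144 · 12 ≡ 194 (mod 559).
Squaring chain: 194; never reaches −1, so base 12 is a Miller–Rabin witness that 559 is composite.

194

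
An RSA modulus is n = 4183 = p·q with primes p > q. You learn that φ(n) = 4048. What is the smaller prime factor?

47

φ(n) = (p−1)(q−1) = n − (p+q) + 1, so p + q = 4183 − 4048 + 1 = 136.
p and q are the roots of t² − 136t + 4183 = 0.
Discriminant: 136² − 4·4183 = 18496 − 16732 = 1764; √1764 = 42.
q = (136 − 42)/2 = 47, p = (136 + 42)/2 = 89.
Check: 47 · 89 = 4183.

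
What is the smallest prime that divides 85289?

17

85289 is odd.
Digit sum 32, not divisible by 3.
Ends in 9: not divisible by 5.
7: 85289 = 7·12184 + 1
11: 85289 = 11·7753 + 6
13: 85289 = 13·6560 + 9
17: 85289 = 17·5017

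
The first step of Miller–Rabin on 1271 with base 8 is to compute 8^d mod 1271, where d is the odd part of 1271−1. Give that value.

1271 − 1 = 1270 = 2^1 · 635, so d = 635.
8^1 ≡ 8 (mod 1271)
8^2 ≡ 8^2 = 64 ≡ 64 (mod 1271)
8^4 ≡ 64^2 = 4096 ≡ 283 (mod 1271)
8^8 ≡ 283^2 = 80089 ≡ 16 (mod 1271)
8^16 ≡ 16^2 = 256 ≡ 256 (mod 1271)
8^32 ≡ 256^2 = 65536 ≡ 715 (mod 1271)
8^64 ≡ 715^2 = 511225 ≡ 283 (mod 1271)
8^128 ≡ 283^2 = 80089 ≡ 16 (mod 1271)
8^256 ≡ 16^2 = 256 ≡ 256 (mod 1271)
8^512 ≡ 256^2 = 65536 ≡ 715 (mod 1271)
635 = 512 + 64 + 32 + 16 + 8 + 2 + 1 in binary powers of 2.
So 8^635 ≡ 715 · 283 · 715 · 256 · 16 · 64 · 8 ≡ 32 (mod 1271).
Squaring chain: 32; never reaches −1, so base 8 is a Miller–Rabin witness that 1271 is composite.

32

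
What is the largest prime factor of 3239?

79

3239 = 41 · 79
79 is prime.
So 3239 = 41 · 79; the largest prime factor is 79.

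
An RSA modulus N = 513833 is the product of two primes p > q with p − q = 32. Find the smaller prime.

Since p = q + 32, we have 513833 = q(q + 32), so q² + 32q − 513833 = 0.
Discriminant: 32² + 4·513833 = 1024 + 2055332 = 2056356; √2056356 = 1434.
q = (−32 + 1434)/2 = 701, and p = q + 32 = 733.
Check: 701 · 733 = 513833.

701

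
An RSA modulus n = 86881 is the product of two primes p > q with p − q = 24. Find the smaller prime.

Since p = q + 24, we have 86881 = q(q + 24), so q² + 24q − 86881 = 0.
Discriminant: 24² + 4·86881 = 576 + 347524 = 348100; √348100 = 590.
q = (−24 + 590)/2 = 283, and p = q + 24 = 307.
Check: 283 · 307 = 86881.

283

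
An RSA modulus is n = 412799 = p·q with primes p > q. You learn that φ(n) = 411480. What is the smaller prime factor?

509

φ(n) = (p−1)(q−1) = n − (p+q) + 1, so p + q = 412799 − 411480 + 1 = 1320.
p and q are the roots of t² − 1320t + 412799 = 0.
Discriminant: 1320² − 4·412799 = 1742400 − 1651196 = 91204; √91204 = 302.
q = (1320 − 302)/2 = 509, p = (1320 + 302)/2 = 811.
Check: 509 · 811 = 412799.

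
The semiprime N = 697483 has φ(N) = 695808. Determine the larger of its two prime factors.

907

φ(n) = (p−1)(q−1) = n − (p+q) + 1, so p + q = 697483 − 695808 + 1 = 1676.
p and q are the roots of t² − 1676t + 697483 = 0.
Discriminant: 1676² − 4·697483 = 2808976 − 2789932 = 19044; √19044 = 138.
q = (1676 − 138)/2 = 769, p = (1676 + 138)/2 = 907.
Check: 769 · 907 = 697483.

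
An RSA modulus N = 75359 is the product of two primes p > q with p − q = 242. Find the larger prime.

421

Since p = q + 242, we have 75359 = q(q + 242), so q² + 242q − 75359 = 0.
Discriminant: 242² + 4·75359 = 58564 + 301436 = 360000; √360000 = 600.
q = (−242 + 600)/2 = 179, and p = q + 242 = 421.
Check: 179 · 421 = 75359.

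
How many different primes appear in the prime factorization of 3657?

3

3657 = 3 · 1219
1219 = 23 · 53
3657 = 3 · 23 · 53, which has 3 distinct prime factors.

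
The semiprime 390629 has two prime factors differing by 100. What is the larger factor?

677

Since p = q + 100, we have 390629 = q(q + 100), so q² + 100q − 390629 = 0.
Discriminant: 100² + 4·390629 = 10000 + 1562516 = 1572516; √1572516 = 1254.
q = (−100 + 1254)/2 = 577, and p = q + 100 = 677.
Check: 577 · 677 = 390629.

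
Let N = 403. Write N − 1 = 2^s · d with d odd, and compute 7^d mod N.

190

403 − 1 = 402 = 2^1 · 201, so d = 201.
7^1 ≡ 7 (mod 403)
7^2 ≡ 7^2 = 49 ≡ 49 (mod 403)
7^4 ≡ 49^2 = 2401 ≡ 386 (mod 403)
7^8 ≡ 386^2 = 148996 ≡ 289 (mod 403)
7^16 ≡ 289^2 = 83521 ≡ 100 (mod 403)
7^32 ≡ 100^2 = 10000 ≡ 328 (mod 403)
7^64 ≡ 328^2 = 107584 ≡ 386 (mod 403)
7^128 ≡ 386^2 = 148996 ≡ 289 (mod 403)
201 = 128 + 64 + 8 + 1 in binary powers of 2.
So 7^201 ≡ 289 · 386 · 289 · 7 ≡ 190 (mod 403).
Squaring chain: 190; never reaches −1, so base 7 is a Miller–Rabin witness that 403 is composite.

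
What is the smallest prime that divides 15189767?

15189767 is odd.
Digit sum 44, not divisible by 3.
Ends in 7: not divisible by 5.
7: 15189767 = 7·2169966 + 5
11: 15189767 = 11·1380887 + 10
13: 15189767 = 13·1168443 + 8
17: 15189767 = 17·893515 + 12
19: 15189767 = 19·799461 + 8
23: 15189767 = 23·660424 + 15
29: 15189767 = 29·523785 + 2
31: 15189767 = 31·489992 + 15
37: 15189767 = 37·410534 + 9
41: 15189767 = 41·370482 + 5
43: 15189767 = 43·353250 + 17
47: 15189767 = 47·323186 + 25
53: 15189767 = 53·286599 + 20
59: 15189767 = 59·257453 + 40
61: 15189767 = 61·249012 + 35
67: 15189767 = 67·226712 + 63
71: 15189767 = 71·213940 + 27
73: 15189767 = 73·208079

73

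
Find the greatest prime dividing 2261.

2261 = 7 · 323
323 = 17 · 19
19 is prime.
So 2261 = 7 · 17 · 19; the largest prime factor is 19.

19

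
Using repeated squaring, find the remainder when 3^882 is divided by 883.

3^1 ≡ 3 (mod 883)
3^2 ≡ 3^2 = 9 ≡ 9 (mod 883)
3^4 ≡ 9^2 = 81 ≡ 81 (mod 883)
3^8 ≡ 81^2 = 6561 ≡ 380 (mod 883)
3^16 ≡ 380^2 = 144400 ≡ 471 (mod 883)
3^32 ≡ 471^2 = 221841 ≡ 208 (mod 883)
3^64 ≡ 208^2 = 43264 ≡ 880 (mod 883)
3^128 ≡ 880^2 = 774400 ≡ 9 (mod 883)
3^256 ≡ 9^2 = 81 ≡ 81 (mod 883)
3^512 ≡ 81^2 = 6561 ≡ 380 (mod 883)
882 = 512 + 256 + 64 + 32 + 16 + 2 in binary powers of 2.
So 3^882 ≡ 380 · 81 · 880 · 208 · 471 · 9 ≡ 1 (mod 883).
Since the result is 1, base 3 gives no evidence that 883 is composite.

1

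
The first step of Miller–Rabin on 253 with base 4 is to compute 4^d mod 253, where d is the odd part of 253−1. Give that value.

9

253 − 1 = 252 = 2^2 · 63, so d = 63.
4^1 ≡ 4 (mod 253)
4^2 ≡ 4^2 = 16 ≡ 16 (mod 253)
4^4 ≡ 16^2 = 256 ≡ 3 (mod 253)
4^8 ≡ 3^2 = 9 ≡ 9 (mod 253)
4^16 ≡ 9^2 = 81 ≡ 81 (mod 253)
4^32 ≡ 81^2 = 6561 ≡ 236 (mod 253)
63 = 32 + 16 + 8 + 4 + 2 + 1 in binary powers of 2.
So 4^63 ≡ 236 · 81 · 9 · 3 · 16 · 4 ≡ 9 (mod 253).
Squaring chain: 9 → 81; never reaches −1, so base 4 is a Miller–Rabin witness that 253 is composite.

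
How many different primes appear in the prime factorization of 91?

91 = 7 · 13
91 = 7 · 13, which has 2 distinct prime factors.

2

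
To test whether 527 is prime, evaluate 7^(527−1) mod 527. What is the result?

348

7^1 ≡ 7 (mod 527)
7^2 ≡ 7^2 = 49 ≡ 49 (mod 527)
7^4 ≡ 49^2 = 2401 ≡ 293 (mod 527)
7^8 ≡ 293^2 = 85849 ≡ 475 (mod 527)
7^16 ≡ 475^2 = 225625 ≡ 69 (mod 527)
7^32 ≡ 69^2 = 4761 ≡ 18 (mod 527)
7^64 ≡ 18^2 = 324 ≡ 324 (mod 527)
7^128 ≡ 324^2 = 104976 ≡ 103 (mod 527)
7^256 ≡ 103^2 = 10609 ≡ 69 (mod 527)
7^512 ≡ 69^2 = 4761 ≡ 18 (mod 527)
526 = 512 + 8 + 4 + 2 in binary powers of 2.
So 7^526 ≡ 18 · 475 · 293 · 49 ≡ 348 (mod 527).
Since 348 ≠ 1, base 7 is a Fermat witness: 527 is composite.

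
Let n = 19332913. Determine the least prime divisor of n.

61

19332913 is odd.
Digit sum 31, not divisible by 3.
Ends in 3: not divisible by 5.
7: 19332913 = 7·2761844 + 5
11: 19332913 = 11·1757537 + 6
13: 19332913 = 13·1487147 + 2
17: 19332913 = 17·1137230 + 3
19: 19332913 = 19·1017521 + 14
23: 19332913 = 23·840561 + 10
29: 19332913 = 29·666652 + 5
31: 19332913 = 31·623642 + 11
37: 19332913 = 37·522511 + 6
41: 19332913 = 41·471534 + 19
43: 19332913 = 43·449602 + 27
47: 19332913 = 47·411338 + 27
53: 19332913 = 53·364771 + 50
59: 19332913 = 59·327676 + 29
61: 19332913 = 61·316933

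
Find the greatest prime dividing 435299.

89

435299 = 67 · 6497
6497 = 73 · 89
89 is prime.
So 435299 = 67 · 73 · 89; the largest prime factor is 89.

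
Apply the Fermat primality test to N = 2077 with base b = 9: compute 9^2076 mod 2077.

628

9^1 ≡ 9 (mod 2077)
9^2 ≡ 9^2 = 81 ≡ 81 (mod 2077)
9^4 ≡ 81^2 = 6561 ≡ 330 (mod 2077)
9^8 ≡ 330^2 = 108900 ≡ 896 (mod 2077)
9^16 ≡ 896^2 = 802816 ≡ 1094 (mod 2077)
9^32 ≡ 1094^2 = 1196836 ≡ 484 (mod 2077)
9^64 ≡ 484^2 = 234256 ≡ 1632 (mod 2077)
9^128 ≡ 1632^2 = 2663424 ≡ 710 (mod 2077)
9^256 ≡ 710^2 = 504100 ≡ 1466 (mod 2077)
9^512 ≡ 1466^2 = 2149156 ≡ 1538 (mod 2077)
9^1024 ≡ 1538^2 = 2365444 ≡ 1818 (mod 2077)
9^2048 ≡ 1818^2 = 3305124 ≡ 617 (mod 2077)
2076 = 2048 + 16 + 8 + 4 in binary powers of 2.
So 9^2076 ≡ 617 · 1094 · 896 · 330 ≡ 628 (mod 2077).
Since 628 ≠ 1, base 9 is a Fermat witness: 2077 is composite.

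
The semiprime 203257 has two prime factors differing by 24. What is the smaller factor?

Since p = q + 24, we have 203257 = q(q + 24), so q² + 24q − 203257 = 0.
Discriminant: 24² + 4·203257 = 576 + 813028 = 813604; √813604 = 902.
q = (−24 + 902)/2 = 439, and p = q + 24 = 463.
Check: 439 · 463 = 203257.

439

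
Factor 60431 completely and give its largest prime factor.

97

60431 = 7 · 8633
8633 = 89 · 97
97 is prime.
So 60431 = 7 · 89 · 97; the largest prime factor is 97.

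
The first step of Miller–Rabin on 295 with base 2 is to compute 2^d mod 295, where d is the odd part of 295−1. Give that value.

173

295 − 1 = 294 = 2^1 · 147, so d = 147.
2^1 ≡ 2 (mod 295)
2^2 ≡ 2^2 = 4 ≡ 4 (mod 295)
2^4 ≡ 4^2 = 16 ≡ 16 (mod 295)
2^8 ≡ 16^2 = 256 ≡ 256 (mod 295)
2^16 ≡ 256^2 = 65536 ≡ 46 (mod 295)
2^32 ≡ 46^2 = 2116 ≡ 51 (mod 295)
2^64 ≡ 51^2 = 2601 ≡ 241 (mod 295)
2^128 ≡ 241^2 = 58081 ≡ 261 (mod 295)
147 = 128 + 16 + 2 + 1 in binary powers of 2.
So 2^147 ≡ 261 · 46 · 4 · 2 ≡ 173 (mod 295).
Squaring chain: 173; never reaches −1, so base 2 is a Miller–Rabin witness that 295 is composite.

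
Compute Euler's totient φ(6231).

Factor: 6231 = 3 · 31 · 67.
φ(6231) = (3−1) · (31−1) · (67−1) = 2 · 30 · 66 = 3960.

3960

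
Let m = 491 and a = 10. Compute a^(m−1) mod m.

10^1 ≡ 10 (mod 491)
10^2 ≡ 10^2 = 100 ≡ 100 (mod 491)
10^4 ≡ 100^2 = 10000 ≡ 180 (mod 491)
10^8 ≡ 180^2 = 32400 ≡ 485 (mod 491)
10^16 ≡ 485^2 = 235225 ≡ 36 (mod 491)
10^32 ≡ 36^2 = 1296 ≡ 314 (mod 491)
10^64 ≡ 314^2 = 98596 ≡ 396 (mod 491)
10^128 ≡ 396^2 = 156816 ≡ 187 (mod 491)
10^256 ≡ 187^2 = 34969 ≡ 108 (mod 491)
490 = 256 + 128 + 64 + 32 + 8 + 2 in binary powers of 2.
So 10^490 ≡ 108 · 187 · 396 · 314 · 485 · 100 ≡ 1 (mod 491).
Since the result is 1, base 10 gives no evidence that 491 is composite.

1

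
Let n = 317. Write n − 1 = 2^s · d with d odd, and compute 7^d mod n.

317 − 1 = 316 = 2^2 · 79, so d = 79.
7^1 ≡ 7 (mod 317)
7^2 ≡ 7^2 = 49 ≡ 49 (mod 317)
7^4 ≡ 49^2 = 2401 ≡ 182 (mod 317)
7^8 ≡ 182^2 = 33124 ≡ 156 (mod 317)
7^16 ≡ 156^2 = 24336 ≡ 244 (mod 317)
7^32 ≡ 244^2 = 59536 ≡ 257 (mod 317)
7^64 ≡ 257^2 = 66049 ≡ 113 (mod 317)
79 = 64 + 8 + 4 + 2 + 1 in binary powers of 2.
So 7^79 ≡ 113 · 156 · 182 · 49 · 7 ≡ 316 (mod 317).
Since 7^d ≡ 316 (mod 317), base 7 does not prove 317 composite.

316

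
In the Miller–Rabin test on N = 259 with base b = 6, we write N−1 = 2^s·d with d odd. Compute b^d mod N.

259 − 1 = 258 = 2^1 · 129, so d = 129.
6^1 ≡ 6 (mod 259)
6^2 ≡ 6^2 = 36 ≡ 36 (mod 259)
6^4 ≡ 36^2 = 1296 ≡ 1 (mod 259)
6^8 ≡ 1^2 = 1 ≡ 1 (mod 259)
6^16 ≡ 1^2 = 1 ≡ 1 (mod 259)
6^32 ≡ 1^2 = 1 ≡ 1 (mod 259)
6^64 ≡ 1^2 = 1 ≡ 1 (mod 259)
6^128 ≡ 1^2 = 1 ≡ 1 (mod 259)
129 = 128 + 1 in binary powers of 2.
So 6^129 ≡ 1 · 6 ≡ 6 (mod 259).
Squaring chain: 6; never reaches −1, so base 6 is a Miller–Rabin witness that 259 is composite.

6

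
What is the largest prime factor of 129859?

71

129859 = 31 · 4189
4189 = 59 · 71
71 is prime.
So 129859 = 31 · 59 · 71; the largest prime factor is 71.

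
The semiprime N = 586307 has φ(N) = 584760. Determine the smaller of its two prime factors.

661

φ(n) = (p−1)(q−1) = n − (p+q) + 1, so p + q = 586307 − 584760 + 1 = 1548.
p and q are the roots of t² − 1548t + 586307 = 0.
Discriminant: 1548² − 4·586307 = 2396304 − 2345228 = 51076; √51076 = 226.
q = (1548 − 226)/2 = 661, p = (1548 + 226)/2 = 887.
Check: 661 · 887 = 586307.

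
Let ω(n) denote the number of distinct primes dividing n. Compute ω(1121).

2

1121 = 19 · 59
1121 = 19 · 59, which has 2 distinct prime factors.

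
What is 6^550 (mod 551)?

6^1 ≡ 6 (mod 551)
6^2 ≡ 6^2 = 36 ≡ 36 (mod 551)
6^4 ≡ 36^2 = 1296 ≡ 194 (mod 551)
6^8 ≡ 194^2 = 37636 ≡ 168 (mod 551)
6^16 ≡ 168^2 = 28224 ≡ 123 (mod 551)
6^32 ≡ 123^2 = 15129 ≡ 252 (mod 551)
6^64 ≡ 252^2 = 63504 ≡ 139 (mod 551)
6^128 ≡ 139^2 = 19321 ≡ 36 (mod 551)
6^256 ≡ 36^2 = 1296 ≡ 194 (mod 551)
6^512 ≡ 194^2 = 37636 ≡ 168 (mod 551)
550 = 512 + 32 + 4 + 2 in binary powers of 2.
So 6^550 ≡ 168 · 252 · 194 · 36 ≡ 310 (mod 551).
Since 310 ≠ 1, base 6 is a Fermat witness: 551 is composite.

310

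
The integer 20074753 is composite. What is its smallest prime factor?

71

20074753 is odd.
Digit sum 28, not divisible by 3.
Ends in 3: not divisible by 5.
7: 20074753 = 7·2867821 + 6
11: 20074753 = 11·1824977 + 6
13: 20074753 = 13·1544211 + 10
17: 20074753 = 17·1180867 + 14
19: 20074753 = 19·1056565 + 18
23: 20074753 = 23·872815 + 8
29: 20074753 = 29·692232 + 25
31: 20074753 = 31·647572 + 21
37: 20074753 = 37·542560 + 33
41: 20074753 = 41·489628 + 5
43: 20074753 = 43·466854 + 31
47: 20074753 = 47·427122 + 19
53: 20074753 = 53·378768 + 49
59: 20074753 = 59·340250 + 3
61: 20074753 = 61·329094 + 19
67: 20074753 = 67·299623 + 12
71: 20074753 = 71·282743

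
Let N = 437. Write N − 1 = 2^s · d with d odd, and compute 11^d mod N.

182

437 − 1 = 436 = 2^2 · 109, so d = 109.
11^1 ≡ 11 (mod 437)
11^2 ≡ 11^2 = 121 ≡ 121 (mod 437)
11^4 ≡ 121^2 = 14641 ≡ 220 (mod 437)
11^8 ≡ 220^2 = 48400 ≡ 330 (mod 437)
11^16 ≡ 330^2 = 108900 ≡ 87 (mod 437)
11^32 ≡ 87^2 = 7569 ≡ 140 (mod 437)
11^64 ≡ 140^2 = 19600 ≡ 372 (mod 437)
109 = 64 + 32 + 8 + 4 + 1 in binary powers of 2.
So 11^109 ≡ 372 · 140 · 330 · 220 · 11 ≡ 182 (mod 437).
Squaring chain: 182 → 349; never reaches −1, so base 11 is a Miller–Rabin witness that 437 is composite.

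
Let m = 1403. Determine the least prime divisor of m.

1403 is odd.
Digit sum 8, not divisible by 3.
Ends in 3: not divisible by 5.
7: 1403 = 7·200 + 3
11: 1403 = 11·127 + 6
13: 1403 = 13·107 + 12
17: 1403 = 17·82 + 9
19: 1403 = 19·73 + 16
23: 1403 = 23·61

23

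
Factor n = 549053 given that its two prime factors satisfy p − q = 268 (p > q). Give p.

887

Since p = q + 268, we have 549053 = q(q + 268), so q² + 268q − 549053 = 0.
Discriminant: 268² + 4·549053 = 71824 + 2196212 = 2268036; √2268036 = 1506.
q = (−268 + 1506)/2 = 619, and p = q + 268 = 887.
Check: 619 · 887 = 549053.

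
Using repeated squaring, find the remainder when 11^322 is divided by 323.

11^1 ≡ 11 (mod 323)
11^2 ≡ 11^2 = 121 ≡ 121 (mod 323)
11^4 ≡ 121^2 = 14641 ≡ 106 (mod 323)
11^8 ≡ 106^2 = 11236 ≡ 254 (mod 323)
11^16 ≡ 254^2 = 64516 ≡ 239 (mod 323)
11^32 ≡ 239^2 = 57121 ≡ 273 (mod 323)
11^64 ≡ 273^2 = 74529 ≡ 239 (mod 323)
11^128 ≡ 239^2 = 57121 ≡ 273 (mod 323)
11^256 ≡ 273^2 = 74529 ≡ 239 (mod 323)
322 = 256 + 64 + 2 in binary powers of 2.
So 11^322 ≡ 239 · 239 · 121 ≡ 87 (mod 323).
Since 87 ≠ 1, base 11 is a Fermat witness: 323 is composite.

87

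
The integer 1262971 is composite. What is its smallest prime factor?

1262971 is odd.
Digit sum 28, not divisible by 3.
Ends in 1: not divisible by 5.
7: 1262971 = 7·180424 + 3
11: 1262971 = 11·114815 + 6
13: 1262971 = 13·97151 + 8
17: 1262971 = 17·74292 + 7
19: 1262971 = 19·66472 + 3
23: 1262971 = 23·54911 + 18
29: 1262971 = 29·43550 + 21
31: 1262971 = 31·40741

31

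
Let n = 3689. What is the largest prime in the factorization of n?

31

3689 = 7 · 527
527 = 17 · 31
31 is prime.
So 3689 = 7 · 17 · 31; the largest prime factor is 31.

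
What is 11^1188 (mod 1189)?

1009

11^1 ≡ 11 (mod 1189)
11^2 ≡ 11^2 = 121 ≡ 121 (mod 1189)
11^4 ≡ 121^2 = 14641 ≡ 373 (mod 1189)
11^8 ≡ 373^2 = 139129 ≡ 16 (mod 1189)
11^16 ≡ 16^2 = 256 ≡ 256 (mod 1189)
11^32 ≡ 256^2 = 65536 ≡ 141 (mod 1189)
11^64 ≡ 141^2 = 19881 ≡ 857 (mod 1189)
11^128 ≡ 857^2 = 734449 ≡ 836 (mod 1189)
11^256 ≡ 836^2 = 698896 ≡ 953 (mod 1189)
11^512 ≡ 953^2 = 908209 ≡ 1002 (mod 1189)
11^1024 ≡ 1002^2 = 1004004 ≡ 488 (mod 1189)
1188 = 1024 + 128 + 32 + 4 in binary powers of 2.
So 11^1188 ≡ 488 · 836 · 141 · 373 ≡ 1009 (mod 1189).
Since 1009 ≠ 1, base 11 is a Fermat witness: 1189 is composite.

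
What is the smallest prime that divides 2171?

2171 is odd.
Digit sum 11, not divisible by 3.
Ends in 1: not divisible by 5.
7: 2171 = 7·310 + 1
11: 2171 = 11·197 + 4
13: 2171 = 13·167

13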